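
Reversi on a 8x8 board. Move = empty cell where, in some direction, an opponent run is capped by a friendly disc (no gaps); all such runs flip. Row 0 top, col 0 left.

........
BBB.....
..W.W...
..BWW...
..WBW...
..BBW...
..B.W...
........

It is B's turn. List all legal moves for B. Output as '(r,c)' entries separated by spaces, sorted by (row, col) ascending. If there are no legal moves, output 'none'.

(1,3): no bracket -> illegal
(1,4): no bracket -> illegal
(1,5): no bracket -> illegal
(2,1): no bracket -> illegal
(2,3): flips 1 -> legal
(2,5): flips 1 -> legal
(3,1): flips 1 -> legal
(3,5): flips 3 -> legal
(4,1): flips 1 -> legal
(4,5): flips 1 -> legal
(5,1): no bracket -> illegal
(5,5): flips 4 -> legal
(6,3): no bracket -> illegal
(6,5): flips 1 -> legal
(7,3): no bracket -> illegal
(7,4): no bracket -> illegal
(7,5): flips 1 -> legal

Answer: (2,3) (2,5) (3,1) (3,5) (4,1) (4,5) (5,5) (6,5) (7,5)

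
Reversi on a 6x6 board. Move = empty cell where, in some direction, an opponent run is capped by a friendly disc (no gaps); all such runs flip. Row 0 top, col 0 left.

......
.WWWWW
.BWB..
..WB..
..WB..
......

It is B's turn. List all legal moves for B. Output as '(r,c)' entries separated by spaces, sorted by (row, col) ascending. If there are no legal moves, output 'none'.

(0,0): flips 2 -> legal
(0,1): flips 2 -> legal
(0,2): no bracket -> illegal
(0,3): flips 2 -> legal
(0,4): no bracket -> illegal
(0,5): flips 1 -> legal
(1,0): no bracket -> illegal
(2,0): no bracket -> illegal
(2,4): no bracket -> illegal
(2,5): no bracket -> illegal
(3,1): flips 1 -> legal
(4,1): flips 2 -> legal
(5,1): flips 1 -> legal
(5,2): no bracket -> illegal
(5,3): no bracket -> illegal

Answer: (0,0) (0,1) (0,3) (0,5) (3,1) (4,1) (5,1)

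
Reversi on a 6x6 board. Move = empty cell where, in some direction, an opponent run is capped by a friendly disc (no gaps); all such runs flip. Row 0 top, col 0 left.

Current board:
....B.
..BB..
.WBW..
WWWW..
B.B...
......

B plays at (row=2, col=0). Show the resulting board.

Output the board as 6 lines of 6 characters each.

Place B at (2,0); scan 8 dirs for brackets.
Dir NW: edge -> no flip
Dir N: first cell '.' (not opp) -> no flip
Dir NE: first cell '.' (not opp) -> no flip
Dir W: edge -> no flip
Dir E: opp run (2,1) capped by B -> flip
Dir SW: edge -> no flip
Dir S: opp run (3,0) capped by B -> flip
Dir SE: opp run (3,1) capped by B -> flip
All flips: (2,1) (3,0) (3,1)

Answer: ....B.
..BB..
BBBW..
BBWW..
B.B...
......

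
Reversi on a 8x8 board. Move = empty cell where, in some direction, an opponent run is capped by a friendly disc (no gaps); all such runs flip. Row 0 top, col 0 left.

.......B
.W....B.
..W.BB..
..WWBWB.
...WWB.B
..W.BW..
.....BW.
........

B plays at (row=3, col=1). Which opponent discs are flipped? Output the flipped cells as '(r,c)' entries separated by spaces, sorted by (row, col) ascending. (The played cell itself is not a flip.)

Answer: (3,2) (3,3)

Derivation:
Dir NW: first cell '.' (not opp) -> no flip
Dir N: first cell '.' (not opp) -> no flip
Dir NE: opp run (2,2), next='.' -> no flip
Dir W: first cell '.' (not opp) -> no flip
Dir E: opp run (3,2) (3,3) capped by B -> flip
Dir SW: first cell '.' (not opp) -> no flip
Dir S: first cell '.' (not opp) -> no flip
Dir SE: first cell '.' (not opp) -> no flip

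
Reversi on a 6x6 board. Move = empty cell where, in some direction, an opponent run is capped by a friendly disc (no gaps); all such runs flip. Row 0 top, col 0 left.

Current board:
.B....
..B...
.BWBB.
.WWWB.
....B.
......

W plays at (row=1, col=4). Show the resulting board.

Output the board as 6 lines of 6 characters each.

Answer: .B....
..B.W.
.BWWB.
.WWWB.
....B.
......

Derivation:
Place W at (1,4); scan 8 dirs for brackets.
Dir NW: first cell '.' (not opp) -> no flip
Dir N: first cell '.' (not opp) -> no flip
Dir NE: first cell '.' (not opp) -> no flip
Dir W: first cell '.' (not opp) -> no flip
Dir E: first cell '.' (not opp) -> no flip
Dir SW: opp run (2,3) capped by W -> flip
Dir S: opp run (2,4) (3,4) (4,4), next='.' -> no flip
Dir SE: first cell '.' (not opp) -> no flip
All flips: (2,3)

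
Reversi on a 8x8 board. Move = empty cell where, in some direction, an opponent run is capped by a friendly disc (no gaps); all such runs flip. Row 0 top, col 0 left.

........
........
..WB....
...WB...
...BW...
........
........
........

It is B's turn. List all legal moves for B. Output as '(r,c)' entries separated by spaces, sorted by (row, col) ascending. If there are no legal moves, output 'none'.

(1,1): no bracket -> illegal
(1,2): no bracket -> illegal
(1,3): no bracket -> illegal
(2,1): flips 1 -> legal
(2,4): no bracket -> illegal
(3,1): no bracket -> illegal
(3,2): flips 1 -> legal
(3,5): no bracket -> illegal
(4,2): no bracket -> illegal
(4,5): flips 1 -> legal
(5,3): no bracket -> illegal
(5,4): flips 1 -> legal
(5,5): no bracket -> illegal

Answer: (2,1) (3,2) (4,5) (5,4)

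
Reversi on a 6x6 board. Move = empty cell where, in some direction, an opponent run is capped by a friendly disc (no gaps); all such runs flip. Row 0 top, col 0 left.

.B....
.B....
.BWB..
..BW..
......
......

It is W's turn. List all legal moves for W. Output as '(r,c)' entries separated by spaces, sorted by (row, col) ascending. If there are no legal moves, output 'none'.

(0,0): flips 1 -> legal
(0,2): no bracket -> illegal
(1,0): no bracket -> illegal
(1,2): no bracket -> illegal
(1,3): flips 1 -> legal
(1,4): no bracket -> illegal
(2,0): flips 1 -> legal
(2,4): flips 1 -> legal
(3,0): no bracket -> illegal
(3,1): flips 1 -> legal
(3,4): no bracket -> illegal
(4,1): no bracket -> illegal
(4,2): flips 1 -> legal
(4,3): no bracket -> illegal

Answer: (0,0) (1,3) (2,0) (2,4) (3,1) (4,2)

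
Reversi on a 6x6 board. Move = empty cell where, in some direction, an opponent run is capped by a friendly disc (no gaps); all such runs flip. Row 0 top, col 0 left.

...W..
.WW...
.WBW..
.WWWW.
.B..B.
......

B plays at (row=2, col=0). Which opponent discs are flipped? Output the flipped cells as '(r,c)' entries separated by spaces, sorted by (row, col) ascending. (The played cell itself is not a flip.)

Answer: (2,1)

Derivation:
Dir NW: edge -> no flip
Dir N: first cell '.' (not opp) -> no flip
Dir NE: opp run (1,1), next='.' -> no flip
Dir W: edge -> no flip
Dir E: opp run (2,1) capped by B -> flip
Dir SW: edge -> no flip
Dir S: first cell '.' (not opp) -> no flip
Dir SE: opp run (3,1), next='.' -> no flip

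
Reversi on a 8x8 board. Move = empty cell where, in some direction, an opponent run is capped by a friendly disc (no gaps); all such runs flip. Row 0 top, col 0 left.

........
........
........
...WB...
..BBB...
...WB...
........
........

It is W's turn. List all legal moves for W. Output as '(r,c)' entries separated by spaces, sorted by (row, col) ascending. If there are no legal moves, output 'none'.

(2,3): no bracket -> illegal
(2,4): no bracket -> illegal
(2,5): no bracket -> illegal
(3,1): flips 1 -> legal
(3,2): no bracket -> illegal
(3,5): flips 2 -> legal
(4,1): no bracket -> illegal
(4,5): no bracket -> illegal
(5,1): flips 1 -> legal
(5,2): no bracket -> illegal
(5,5): flips 2 -> legal
(6,3): no bracket -> illegal
(6,4): no bracket -> illegal
(6,5): no bracket -> illegal

Answer: (3,1) (3,5) (5,1) (5,5)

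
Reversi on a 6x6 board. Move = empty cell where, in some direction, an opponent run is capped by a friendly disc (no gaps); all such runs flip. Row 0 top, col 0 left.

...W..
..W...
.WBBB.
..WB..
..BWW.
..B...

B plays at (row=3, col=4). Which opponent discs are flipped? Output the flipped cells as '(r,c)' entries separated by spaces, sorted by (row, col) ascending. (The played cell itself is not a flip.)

Answer: (4,3)

Derivation:
Dir NW: first cell 'B' (not opp) -> no flip
Dir N: first cell 'B' (not opp) -> no flip
Dir NE: first cell '.' (not opp) -> no flip
Dir W: first cell 'B' (not opp) -> no flip
Dir E: first cell '.' (not opp) -> no flip
Dir SW: opp run (4,3) capped by B -> flip
Dir S: opp run (4,4), next='.' -> no flip
Dir SE: first cell '.' (not opp) -> no flip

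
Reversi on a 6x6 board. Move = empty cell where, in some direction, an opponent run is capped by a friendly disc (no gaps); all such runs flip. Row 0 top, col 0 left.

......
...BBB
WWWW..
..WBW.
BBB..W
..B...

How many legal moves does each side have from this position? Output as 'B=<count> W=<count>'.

-- B to move --
(1,0): no bracket -> illegal
(1,1): flips 1 -> legal
(1,2): flips 2 -> legal
(2,4): no bracket -> illegal
(2,5): no bracket -> illegal
(3,0): no bracket -> illegal
(3,1): flips 2 -> legal
(3,5): flips 1 -> legal
(4,3): no bracket -> illegal
(4,4): no bracket -> illegal
(5,4): no bracket -> illegal
(5,5): no bracket -> illegal
B mobility = 4
-- W to move --
(0,2): no bracket -> illegal
(0,3): flips 1 -> legal
(0,4): flips 1 -> legal
(0,5): flips 1 -> legal
(1,2): no bracket -> illegal
(2,4): no bracket -> illegal
(2,5): no bracket -> illegal
(3,0): no bracket -> illegal
(3,1): no bracket -> illegal
(4,3): flips 1 -> legal
(4,4): flips 1 -> legal
(5,0): flips 1 -> legal
(5,1): no bracket -> illegal
(5,3): no bracket -> illegal
W mobility = 6

Answer: B=4 W=6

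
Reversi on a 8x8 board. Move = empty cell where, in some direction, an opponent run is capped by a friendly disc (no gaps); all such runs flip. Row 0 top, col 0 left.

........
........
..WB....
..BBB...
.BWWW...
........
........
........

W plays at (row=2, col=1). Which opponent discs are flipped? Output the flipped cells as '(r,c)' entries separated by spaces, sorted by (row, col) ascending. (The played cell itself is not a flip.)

Answer: (3,2)

Derivation:
Dir NW: first cell '.' (not opp) -> no flip
Dir N: first cell '.' (not opp) -> no flip
Dir NE: first cell '.' (not opp) -> no flip
Dir W: first cell '.' (not opp) -> no flip
Dir E: first cell 'W' (not opp) -> no flip
Dir SW: first cell '.' (not opp) -> no flip
Dir S: first cell '.' (not opp) -> no flip
Dir SE: opp run (3,2) capped by W -> flip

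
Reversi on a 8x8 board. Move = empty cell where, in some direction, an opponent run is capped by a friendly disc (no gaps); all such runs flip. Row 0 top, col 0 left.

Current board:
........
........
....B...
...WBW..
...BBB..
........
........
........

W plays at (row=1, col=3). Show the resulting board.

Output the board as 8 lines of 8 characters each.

Place W at (1,3); scan 8 dirs for brackets.
Dir NW: first cell '.' (not opp) -> no flip
Dir N: first cell '.' (not opp) -> no flip
Dir NE: first cell '.' (not opp) -> no flip
Dir W: first cell '.' (not opp) -> no flip
Dir E: first cell '.' (not opp) -> no flip
Dir SW: first cell '.' (not opp) -> no flip
Dir S: first cell '.' (not opp) -> no flip
Dir SE: opp run (2,4) capped by W -> flip
All flips: (2,4)

Answer: ........
...W....
....W...
...WBW..
...BBB..
........
........
........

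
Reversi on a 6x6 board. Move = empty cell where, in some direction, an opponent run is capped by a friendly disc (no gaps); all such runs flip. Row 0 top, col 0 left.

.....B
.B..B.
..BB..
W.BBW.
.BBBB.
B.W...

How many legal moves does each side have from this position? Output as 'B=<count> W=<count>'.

Answer: B=4 W=3

Derivation:
-- B to move --
(2,0): no bracket -> illegal
(2,1): no bracket -> illegal
(2,4): flips 1 -> legal
(2,5): flips 1 -> legal
(3,1): no bracket -> illegal
(3,5): flips 1 -> legal
(4,0): no bracket -> illegal
(4,5): flips 1 -> legal
(5,1): no bracket -> illegal
(5,3): no bracket -> illegal
B mobility = 4
-- W to move --
(0,0): no bracket -> illegal
(0,1): no bracket -> illegal
(0,2): no bracket -> illegal
(0,3): no bracket -> illegal
(0,4): no bracket -> illegal
(1,0): no bracket -> illegal
(1,2): flips 4 -> legal
(1,3): no bracket -> illegal
(1,5): no bracket -> illegal
(2,0): no bracket -> illegal
(2,1): no bracket -> illegal
(2,4): no bracket -> illegal
(2,5): no bracket -> illegal
(3,1): flips 2 -> legal
(3,5): no bracket -> illegal
(4,0): no bracket -> illegal
(4,5): no bracket -> illegal
(5,1): no bracket -> illegal
(5,3): no bracket -> illegal
(5,4): flips 1 -> legal
(5,5): no bracket -> illegal
W mobility = 3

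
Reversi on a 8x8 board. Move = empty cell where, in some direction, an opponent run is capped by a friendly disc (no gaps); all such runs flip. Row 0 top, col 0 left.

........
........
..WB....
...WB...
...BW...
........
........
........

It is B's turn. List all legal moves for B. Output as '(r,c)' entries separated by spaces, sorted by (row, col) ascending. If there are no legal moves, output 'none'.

Answer: (2,1) (3,2) (4,5) (5,4)

Derivation:
(1,1): no bracket -> illegal
(1,2): no bracket -> illegal
(1,3): no bracket -> illegal
(2,1): flips 1 -> legal
(2,4): no bracket -> illegal
(3,1): no bracket -> illegal
(3,2): flips 1 -> legal
(3,5): no bracket -> illegal
(4,2): no bracket -> illegal
(4,5): flips 1 -> legal
(5,3): no bracket -> illegal
(5,4): flips 1 -> legal
(5,5): no bracket -> illegal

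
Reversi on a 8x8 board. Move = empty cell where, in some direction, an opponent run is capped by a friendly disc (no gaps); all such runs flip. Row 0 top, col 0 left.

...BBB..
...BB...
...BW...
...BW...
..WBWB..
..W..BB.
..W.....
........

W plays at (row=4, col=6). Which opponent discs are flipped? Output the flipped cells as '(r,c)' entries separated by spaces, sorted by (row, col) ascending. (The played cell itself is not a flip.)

Dir NW: first cell '.' (not opp) -> no flip
Dir N: first cell '.' (not opp) -> no flip
Dir NE: first cell '.' (not opp) -> no flip
Dir W: opp run (4,5) capped by W -> flip
Dir E: first cell '.' (not opp) -> no flip
Dir SW: opp run (5,5), next='.' -> no flip
Dir S: opp run (5,6), next='.' -> no flip
Dir SE: first cell '.' (not opp) -> no flip

Answer: (4,5)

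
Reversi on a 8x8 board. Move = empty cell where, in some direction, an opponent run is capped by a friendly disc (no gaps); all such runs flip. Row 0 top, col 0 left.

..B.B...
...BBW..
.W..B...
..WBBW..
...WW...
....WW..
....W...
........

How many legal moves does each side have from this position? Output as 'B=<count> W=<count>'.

-- B to move --
(0,5): no bracket -> illegal
(0,6): flips 1 -> legal
(1,0): no bracket -> illegal
(1,1): no bracket -> illegal
(1,2): no bracket -> illegal
(1,6): flips 1 -> legal
(2,0): no bracket -> illegal
(2,2): no bracket -> illegal
(2,3): no bracket -> illegal
(2,5): no bracket -> illegal
(2,6): flips 1 -> legal
(3,0): no bracket -> illegal
(3,1): flips 1 -> legal
(3,6): flips 1 -> legal
(4,1): no bracket -> illegal
(4,2): no bracket -> illegal
(4,5): no bracket -> illegal
(4,6): flips 1 -> legal
(5,2): flips 1 -> legal
(5,3): flips 1 -> legal
(5,6): no bracket -> illegal
(6,3): no bracket -> illegal
(6,5): no bracket -> illegal
(6,6): flips 2 -> legal
(7,3): no bracket -> illegal
(7,4): flips 3 -> legal
(7,5): no bracket -> illegal
B mobility = 10
-- W to move --
(0,1): no bracket -> illegal
(0,3): no bracket -> illegal
(0,5): no bracket -> illegal
(1,1): no bracket -> illegal
(1,2): flips 2 -> legal
(2,2): flips 1 -> legal
(2,3): flips 1 -> legal
(2,5): flips 1 -> legal
(4,2): flips 2 -> legal
(4,5): no bracket -> illegal
W mobility = 5

Answer: B=10 W=5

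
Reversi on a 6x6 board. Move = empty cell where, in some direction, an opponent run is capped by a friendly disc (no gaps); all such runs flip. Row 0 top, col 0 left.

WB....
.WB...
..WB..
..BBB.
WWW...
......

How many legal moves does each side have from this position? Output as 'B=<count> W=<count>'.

-- B to move --
(0,2): no bracket -> illegal
(1,0): flips 1 -> legal
(1,3): no bracket -> illegal
(2,0): no bracket -> illegal
(2,1): flips 2 -> legal
(3,0): no bracket -> illegal
(3,1): no bracket -> illegal
(4,3): no bracket -> illegal
(5,0): flips 1 -> legal
(5,1): flips 1 -> legal
(5,2): flips 1 -> legal
(5,3): no bracket -> illegal
B mobility = 5
-- W to move --
(0,2): flips 2 -> legal
(0,3): no bracket -> illegal
(1,0): no bracket -> illegal
(1,3): flips 1 -> legal
(1,4): flips 2 -> legal
(2,1): no bracket -> illegal
(2,4): flips 2 -> legal
(2,5): no bracket -> illegal
(3,1): no bracket -> illegal
(3,5): no bracket -> illegal
(4,3): no bracket -> illegal
(4,4): flips 1 -> legal
(4,5): no bracket -> illegal
W mobility = 5

Answer: B=5 W=5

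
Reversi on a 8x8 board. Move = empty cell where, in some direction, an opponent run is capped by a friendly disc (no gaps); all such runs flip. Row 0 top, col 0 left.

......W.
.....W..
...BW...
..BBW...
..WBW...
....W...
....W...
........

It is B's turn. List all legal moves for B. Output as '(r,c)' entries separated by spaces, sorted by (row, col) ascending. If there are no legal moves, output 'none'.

Answer: (2,5) (3,5) (4,1) (4,5) (5,1) (5,2) (5,5) (6,5)

Derivation:
(0,4): no bracket -> illegal
(0,5): no bracket -> illegal
(0,7): no bracket -> illegal
(1,3): no bracket -> illegal
(1,4): no bracket -> illegal
(1,6): no bracket -> illegal
(1,7): no bracket -> illegal
(2,5): flips 2 -> legal
(2,6): no bracket -> illegal
(3,1): no bracket -> illegal
(3,5): flips 1 -> legal
(4,1): flips 1 -> legal
(4,5): flips 2 -> legal
(5,1): flips 1 -> legal
(5,2): flips 1 -> legal
(5,3): no bracket -> illegal
(5,5): flips 1 -> legal
(6,3): no bracket -> illegal
(6,5): flips 1 -> legal
(7,3): no bracket -> illegal
(7,4): no bracket -> illegal
(7,5): no bracket -> illegal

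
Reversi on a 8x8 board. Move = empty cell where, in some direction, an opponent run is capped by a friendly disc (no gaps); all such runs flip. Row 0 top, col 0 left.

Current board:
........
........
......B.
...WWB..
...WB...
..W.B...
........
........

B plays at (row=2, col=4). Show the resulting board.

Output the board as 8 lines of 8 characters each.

Place B at (2,4); scan 8 dirs for brackets.
Dir NW: first cell '.' (not opp) -> no flip
Dir N: first cell '.' (not opp) -> no flip
Dir NE: first cell '.' (not opp) -> no flip
Dir W: first cell '.' (not opp) -> no flip
Dir E: first cell '.' (not opp) -> no flip
Dir SW: opp run (3,3), next='.' -> no flip
Dir S: opp run (3,4) capped by B -> flip
Dir SE: first cell 'B' (not opp) -> no flip
All flips: (3,4)

Answer: ........
........
....B.B.
...WBB..
...WB...
..W.B...
........
........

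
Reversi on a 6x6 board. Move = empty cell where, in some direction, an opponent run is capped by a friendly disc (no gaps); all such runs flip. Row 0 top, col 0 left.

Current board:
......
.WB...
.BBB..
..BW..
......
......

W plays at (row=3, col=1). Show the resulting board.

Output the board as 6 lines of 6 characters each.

Answer: ......
.WB...
.WBB..
.WWW..
......
......

Derivation:
Place W at (3,1); scan 8 dirs for brackets.
Dir NW: first cell '.' (not opp) -> no flip
Dir N: opp run (2,1) capped by W -> flip
Dir NE: opp run (2,2), next='.' -> no flip
Dir W: first cell '.' (not opp) -> no flip
Dir E: opp run (3,2) capped by W -> flip
Dir SW: first cell '.' (not opp) -> no flip
Dir S: first cell '.' (not opp) -> no flip
Dir SE: first cell '.' (not opp) -> no flip
All flips: (2,1) (3,2)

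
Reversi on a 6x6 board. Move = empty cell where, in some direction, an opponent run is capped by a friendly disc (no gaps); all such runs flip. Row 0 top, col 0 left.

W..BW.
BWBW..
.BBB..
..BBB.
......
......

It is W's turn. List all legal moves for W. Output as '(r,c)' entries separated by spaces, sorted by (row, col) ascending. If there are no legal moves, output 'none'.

(0,1): no bracket -> illegal
(0,2): flips 1 -> legal
(1,4): no bracket -> illegal
(2,0): flips 1 -> legal
(2,4): no bracket -> illegal
(2,5): no bracket -> illegal
(3,0): no bracket -> illegal
(3,1): flips 2 -> legal
(3,5): no bracket -> illegal
(4,1): no bracket -> illegal
(4,2): no bracket -> illegal
(4,3): flips 2 -> legal
(4,4): flips 2 -> legal
(4,5): no bracket -> illegal

Answer: (0,2) (2,0) (3,1) (4,3) (4,4)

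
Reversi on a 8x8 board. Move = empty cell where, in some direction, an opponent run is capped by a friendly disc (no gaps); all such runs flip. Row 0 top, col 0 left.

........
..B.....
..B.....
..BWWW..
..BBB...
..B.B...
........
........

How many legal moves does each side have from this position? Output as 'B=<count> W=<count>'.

-- B to move --
(2,3): flips 1 -> legal
(2,4): flips 2 -> legal
(2,5): flips 1 -> legal
(2,6): flips 1 -> legal
(3,6): flips 3 -> legal
(4,5): no bracket -> illegal
(4,6): no bracket -> illegal
B mobility = 5
-- W to move --
(0,1): no bracket -> illegal
(0,2): no bracket -> illegal
(0,3): no bracket -> illegal
(1,1): flips 1 -> legal
(1,3): no bracket -> illegal
(2,1): no bracket -> illegal
(2,3): no bracket -> illegal
(3,1): flips 1 -> legal
(4,1): no bracket -> illegal
(4,5): no bracket -> illegal
(5,1): flips 1 -> legal
(5,3): flips 2 -> legal
(5,5): flips 1 -> legal
(6,1): flips 2 -> legal
(6,2): no bracket -> illegal
(6,3): no bracket -> illegal
(6,4): flips 2 -> legal
(6,5): no bracket -> illegal
W mobility = 7

Answer: B=5 W=7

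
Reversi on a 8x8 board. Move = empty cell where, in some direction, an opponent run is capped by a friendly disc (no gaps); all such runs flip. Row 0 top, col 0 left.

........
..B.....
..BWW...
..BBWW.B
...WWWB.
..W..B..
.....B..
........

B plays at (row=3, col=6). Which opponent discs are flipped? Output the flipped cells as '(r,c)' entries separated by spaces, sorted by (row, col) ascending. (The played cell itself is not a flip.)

Answer: (3,4) (3,5)

Derivation:
Dir NW: first cell '.' (not opp) -> no flip
Dir N: first cell '.' (not opp) -> no flip
Dir NE: first cell '.' (not opp) -> no flip
Dir W: opp run (3,5) (3,4) capped by B -> flip
Dir E: first cell 'B' (not opp) -> no flip
Dir SW: opp run (4,5), next='.' -> no flip
Dir S: first cell 'B' (not opp) -> no flip
Dir SE: first cell '.' (not opp) -> no flip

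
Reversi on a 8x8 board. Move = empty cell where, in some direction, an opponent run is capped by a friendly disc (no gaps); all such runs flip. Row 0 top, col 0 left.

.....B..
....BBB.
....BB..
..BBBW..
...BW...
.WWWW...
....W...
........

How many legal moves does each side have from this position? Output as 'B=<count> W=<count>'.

-- B to move --
(2,6): no bracket -> illegal
(3,6): flips 1 -> legal
(4,0): no bracket -> illegal
(4,1): no bracket -> illegal
(4,2): no bracket -> illegal
(4,5): flips 2 -> legal
(4,6): flips 1 -> legal
(5,0): no bracket -> illegal
(5,5): flips 1 -> legal
(6,0): no bracket -> illegal
(6,1): flips 1 -> legal
(6,2): no bracket -> illegal
(6,3): flips 1 -> legal
(6,5): flips 1 -> legal
(7,3): no bracket -> illegal
(7,4): flips 3 -> legal
(7,5): no bracket -> illegal
B mobility = 8
-- W to move --
(0,3): no bracket -> illegal
(0,4): flips 3 -> legal
(0,6): no bracket -> illegal
(0,7): flips 4 -> legal
(1,3): flips 1 -> legal
(1,7): no bracket -> illegal
(2,1): flips 2 -> legal
(2,2): flips 1 -> legal
(2,3): flips 2 -> legal
(2,6): no bracket -> illegal
(2,7): no bracket -> illegal
(3,1): flips 3 -> legal
(3,6): no bracket -> illegal
(4,1): no bracket -> illegal
(4,2): flips 1 -> legal
(4,5): no bracket -> illegal
W mobility = 8

Answer: B=8 W=8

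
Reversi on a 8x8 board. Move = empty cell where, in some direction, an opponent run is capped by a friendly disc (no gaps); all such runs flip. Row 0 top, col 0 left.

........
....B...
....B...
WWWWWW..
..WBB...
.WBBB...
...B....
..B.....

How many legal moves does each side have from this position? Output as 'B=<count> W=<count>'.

Answer: B=10 W=10

Derivation:
-- B to move --
(2,0): flips 2 -> legal
(2,1): flips 1 -> legal
(2,2): flips 3 -> legal
(2,3): flips 1 -> legal
(2,5): flips 1 -> legal
(2,6): flips 1 -> legal
(3,6): no bracket -> illegal
(4,0): no bracket -> illegal
(4,1): flips 1 -> legal
(4,5): no bracket -> illegal
(4,6): flips 1 -> legal
(5,0): flips 1 -> legal
(6,0): flips 3 -> legal
(6,1): no bracket -> illegal
(6,2): no bracket -> illegal
B mobility = 10
-- W to move --
(0,3): no bracket -> illegal
(0,4): flips 2 -> legal
(0,5): no bracket -> illegal
(1,3): flips 1 -> legal
(1,5): flips 1 -> legal
(2,3): no bracket -> illegal
(2,5): no bracket -> illegal
(4,1): no bracket -> illegal
(4,5): flips 2 -> legal
(5,5): flips 4 -> legal
(6,1): flips 2 -> legal
(6,2): flips 3 -> legal
(6,4): flips 3 -> legal
(6,5): flips 2 -> legal
(7,1): no bracket -> illegal
(7,3): flips 3 -> legal
(7,4): no bracket -> illegal
W mobility = 10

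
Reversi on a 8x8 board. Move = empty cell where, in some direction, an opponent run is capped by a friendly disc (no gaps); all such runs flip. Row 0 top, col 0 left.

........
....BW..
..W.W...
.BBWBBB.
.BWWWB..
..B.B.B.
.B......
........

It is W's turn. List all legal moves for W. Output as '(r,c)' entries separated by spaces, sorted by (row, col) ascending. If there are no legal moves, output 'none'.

Answer: (0,4) (1,3) (2,0) (2,1) (2,5) (2,6) (3,0) (3,7) (4,0) (4,6) (6,2) (6,4) (6,5) (7,0)

Derivation:
(0,3): no bracket -> illegal
(0,4): flips 1 -> legal
(0,5): no bracket -> illegal
(1,3): flips 1 -> legal
(2,0): flips 1 -> legal
(2,1): flips 1 -> legal
(2,3): no bracket -> illegal
(2,5): flips 1 -> legal
(2,6): flips 1 -> legal
(2,7): no bracket -> illegal
(3,0): flips 2 -> legal
(3,7): flips 3 -> legal
(4,0): flips 2 -> legal
(4,6): flips 2 -> legal
(4,7): no bracket -> illegal
(5,0): no bracket -> illegal
(5,1): no bracket -> illegal
(5,3): no bracket -> illegal
(5,5): no bracket -> illegal
(5,7): no bracket -> illegal
(6,0): no bracket -> illegal
(6,2): flips 1 -> legal
(6,3): no bracket -> illegal
(6,4): flips 1 -> legal
(6,5): flips 1 -> legal
(6,6): no bracket -> illegal
(6,7): no bracket -> illegal
(7,0): flips 2 -> legal
(7,1): no bracket -> illegal
(7,2): no bracket -> illegal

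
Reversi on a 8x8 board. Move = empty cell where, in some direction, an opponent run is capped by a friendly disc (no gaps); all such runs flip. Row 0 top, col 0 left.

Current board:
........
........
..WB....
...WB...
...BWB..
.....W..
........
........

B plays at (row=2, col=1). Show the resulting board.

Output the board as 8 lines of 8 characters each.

Answer: ........
........
.BBB....
...WB...
...BWB..
.....W..
........
........

Derivation:
Place B at (2,1); scan 8 dirs for brackets.
Dir NW: first cell '.' (not opp) -> no flip
Dir N: first cell '.' (not opp) -> no flip
Dir NE: first cell '.' (not opp) -> no flip
Dir W: first cell '.' (not opp) -> no flip
Dir E: opp run (2,2) capped by B -> flip
Dir SW: first cell '.' (not opp) -> no flip
Dir S: first cell '.' (not opp) -> no flip
Dir SE: first cell '.' (not opp) -> no flip
All flips: (2,2)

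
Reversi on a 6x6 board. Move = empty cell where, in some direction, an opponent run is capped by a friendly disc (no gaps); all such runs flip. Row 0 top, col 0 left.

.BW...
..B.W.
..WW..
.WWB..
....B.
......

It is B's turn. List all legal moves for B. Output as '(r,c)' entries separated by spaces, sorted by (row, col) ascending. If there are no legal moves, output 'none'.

(0,3): flips 1 -> legal
(0,4): no bracket -> illegal
(0,5): no bracket -> illegal
(1,1): flips 1 -> legal
(1,3): flips 1 -> legal
(1,5): no bracket -> illegal
(2,0): no bracket -> illegal
(2,1): no bracket -> illegal
(2,4): no bracket -> illegal
(2,5): no bracket -> illegal
(3,0): flips 2 -> legal
(3,4): flips 1 -> legal
(4,0): no bracket -> illegal
(4,1): no bracket -> illegal
(4,2): flips 2 -> legal
(4,3): no bracket -> illegal

Answer: (0,3) (1,1) (1,3) (3,0) (3,4) (4,2)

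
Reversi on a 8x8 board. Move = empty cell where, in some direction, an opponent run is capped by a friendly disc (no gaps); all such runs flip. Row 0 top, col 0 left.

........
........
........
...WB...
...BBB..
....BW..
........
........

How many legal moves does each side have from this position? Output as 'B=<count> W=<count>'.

-- B to move --
(2,2): flips 1 -> legal
(2,3): flips 1 -> legal
(2,4): no bracket -> illegal
(3,2): flips 1 -> legal
(4,2): no bracket -> illegal
(4,6): no bracket -> illegal
(5,6): flips 1 -> legal
(6,4): no bracket -> illegal
(6,5): flips 1 -> legal
(6,6): flips 1 -> legal
B mobility = 6
-- W to move --
(2,3): no bracket -> illegal
(2,4): no bracket -> illegal
(2,5): no bracket -> illegal
(3,2): no bracket -> illegal
(3,5): flips 2 -> legal
(3,6): no bracket -> illegal
(4,2): no bracket -> illegal
(4,6): no bracket -> illegal
(5,2): no bracket -> illegal
(5,3): flips 2 -> legal
(5,6): no bracket -> illegal
(6,3): no bracket -> illegal
(6,4): no bracket -> illegal
(6,5): no bracket -> illegal
W mobility = 2

Answer: B=6 W=2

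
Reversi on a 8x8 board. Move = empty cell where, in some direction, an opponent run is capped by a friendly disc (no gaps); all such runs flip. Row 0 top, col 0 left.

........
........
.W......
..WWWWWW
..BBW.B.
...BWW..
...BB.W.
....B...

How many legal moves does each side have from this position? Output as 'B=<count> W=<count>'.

Answer: B=9 W=8

Derivation:
-- B to move --
(1,0): flips 2 -> legal
(1,1): no bracket -> illegal
(1,2): no bracket -> illegal
(2,0): no bracket -> illegal
(2,2): flips 1 -> legal
(2,3): flips 1 -> legal
(2,4): flips 5 -> legal
(2,5): flips 1 -> legal
(2,6): flips 3 -> legal
(2,7): no bracket -> illegal
(3,0): no bracket -> illegal
(3,1): no bracket -> illegal
(4,1): no bracket -> illegal
(4,5): flips 2 -> legal
(4,7): no bracket -> illegal
(5,6): flips 2 -> legal
(5,7): no bracket -> illegal
(6,5): flips 1 -> legal
(6,7): no bracket -> illegal
(7,5): no bracket -> illegal
(7,6): no bracket -> illegal
(7,7): no bracket -> illegal
B mobility = 9
-- W to move --
(3,1): no bracket -> illegal
(4,1): flips 2 -> legal
(4,5): no bracket -> illegal
(4,7): no bracket -> illegal
(5,1): flips 1 -> legal
(5,2): flips 3 -> legal
(5,6): flips 1 -> legal
(5,7): flips 1 -> legal
(6,2): flips 1 -> legal
(6,5): no bracket -> illegal
(7,2): flips 1 -> legal
(7,3): flips 4 -> legal
(7,5): no bracket -> illegal
W mobility = 8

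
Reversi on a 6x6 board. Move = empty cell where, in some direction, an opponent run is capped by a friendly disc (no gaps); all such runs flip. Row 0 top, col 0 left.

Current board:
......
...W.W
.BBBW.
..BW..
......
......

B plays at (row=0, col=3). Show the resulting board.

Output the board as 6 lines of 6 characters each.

Place B at (0,3); scan 8 dirs for brackets.
Dir NW: edge -> no flip
Dir N: edge -> no flip
Dir NE: edge -> no flip
Dir W: first cell '.' (not opp) -> no flip
Dir E: first cell '.' (not opp) -> no flip
Dir SW: first cell '.' (not opp) -> no flip
Dir S: opp run (1,3) capped by B -> flip
Dir SE: first cell '.' (not opp) -> no flip
All flips: (1,3)

Answer: ...B..
...B.W
.BBBW.
..BW..
......
......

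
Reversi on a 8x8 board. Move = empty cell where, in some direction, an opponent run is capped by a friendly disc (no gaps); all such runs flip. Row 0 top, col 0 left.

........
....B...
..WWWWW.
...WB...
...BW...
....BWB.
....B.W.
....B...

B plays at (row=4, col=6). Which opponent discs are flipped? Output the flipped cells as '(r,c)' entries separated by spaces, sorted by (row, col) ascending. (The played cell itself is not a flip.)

Answer: (5,5)

Derivation:
Dir NW: first cell '.' (not opp) -> no flip
Dir N: first cell '.' (not opp) -> no flip
Dir NE: first cell '.' (not opp) -> no flip
Dir W: first cell '.' (not opp) -> no flip
Dir E: first cell '.' (not opp) -> no flip
Dir SW: opp run (5,5) capped by B -> flip
Dir S: first cell 'B' (not opp) -> no flip
Dir SE: first cell '.' (not opp) -> no flip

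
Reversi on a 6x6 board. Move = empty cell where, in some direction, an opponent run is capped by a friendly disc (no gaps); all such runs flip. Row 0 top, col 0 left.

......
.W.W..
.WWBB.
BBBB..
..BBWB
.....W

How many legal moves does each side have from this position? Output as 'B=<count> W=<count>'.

-- B to move --
(0,0): flips 2 -> legal
(0,1): flips 2 -> legal
(0,2): flips 1 -> legal
(0,3): flips 1 -> legal
(0,4): flips 2 -> legal
(1,0): flips 1 -> legal
(1,2): flips 2 -> legal
(1,4): no bracket -> illegal
(2,0): flips 2 -> legal
(3,4): no bracket -> illegal
(3,5): no bracket -> illegal
(5,3): no bracket -> illegal
(5,4): no bracket -> illegal
B mobility = 8
-- W to move --
(1,2): no bracket -> illegal
(1,4): no bracket -> illegal
(1,5): no bracket -> illegal
(2,0): no bracket -> illegal
(2,5): flips 2 -> legal
(3,4): no bracket -> illegal
(3,5): flips 2 -> legal
(4,0): flips 1 -> legal
(4,1): flips 3 -> legal
(5,1): no bracket -> illegal
(5,2): flips 2 -> legal
(5,3): flips 3 -> legal
(5,4): flips 2 -> legal
W mobility = 7

Answer: B=8 W=7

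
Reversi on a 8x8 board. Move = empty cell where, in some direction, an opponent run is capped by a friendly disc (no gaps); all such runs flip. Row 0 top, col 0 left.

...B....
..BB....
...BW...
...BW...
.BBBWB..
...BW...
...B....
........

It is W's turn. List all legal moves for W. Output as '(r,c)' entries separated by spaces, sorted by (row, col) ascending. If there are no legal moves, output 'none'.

Answer: (0,1) (0,2) (2,2) (3,2) (3,6) (4,0) (4,6) (5,1) (5,2) (5,6) (6,2) (7,2)

Derivation:
(0,1): flips 2 -> legal
(0,2): flips 1 -> legal
(0,4): no bracket -> illegal
(1,1): no bracket -> illegal
(1,4): no bracket -> illegal
(2,1): no bracket -> illegal
(2,2): flips 2 -> legal
(3,0): no bracket -> illegal
(3,1): no bracket -> illegal
(3,2): flips 2 -> legal
(3,5): no bracket -> illegal
(3,6): flips 1 -> legal
(4,0): flips 3 -> legal
(4,6): flips 1 -> legal
(5,0): no bracket -> illegal
(5,1): flips 2 -> legal
(5,2): flips 2 -> legal
(5,5): no bracket -> illegal
(5,6): flips 1 -> legal
(6,2): flips 1 -> legal
(6,4): no bracket -> illegal
(7,2): flips 1 -> legal
(7,3): no bracket -> illegal
(7,4): no bracket -> illegal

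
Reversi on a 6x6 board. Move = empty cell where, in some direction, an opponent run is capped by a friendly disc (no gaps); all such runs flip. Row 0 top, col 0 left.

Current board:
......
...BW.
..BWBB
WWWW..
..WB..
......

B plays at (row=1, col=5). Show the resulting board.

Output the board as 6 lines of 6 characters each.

Answer: ......
...BBB
..BWBB
WWWW..
..WB..
......

Derivation:
Place B at (1,5); scan 8 dirs for brackets.
Dir NW: first cell '.' (not opp) -> no flip
Dir N: first cell '.' (not opp) -> no flip
Dir NE: edge -> no flip
Dir W: opp run (1,4) capped by B -> flip
Dir E: edge -> no flip
Dir SW: first cell 'B' (not opp) -> no flip
Dir S: first cell 'B' (not opp) -> no flip
Dir SE: edge -> no flip
All flips: (1,4)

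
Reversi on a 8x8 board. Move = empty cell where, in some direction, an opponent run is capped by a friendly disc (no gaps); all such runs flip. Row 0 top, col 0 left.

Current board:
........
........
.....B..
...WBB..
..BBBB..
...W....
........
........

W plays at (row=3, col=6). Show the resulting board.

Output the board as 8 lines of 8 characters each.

Answer: ........
........
.....B..
...WWWW.
..BBBB..
...W....
........
........

Derivation:
Place W at (3,6); scan 8 dirs for brackets.
Dir NW: opp run (2,5), next='.' -> no flip
Dir N: first cell '.' (not opp) -> no flip
Dir NE: first cell '.' (not opp) -> no flip
Dir W: opp run (3,5) (3,4) capped by W -> flip
Dir E: first cell '.' (not opp) -> no flip
Dir SW: opp run (4,5), next='.' -> no flip
Dir S: first cell '.' (not opp) -> no flip
Dir SE: first cell '.' (not opp) -> no flip
All flips: (3,4) (3,5)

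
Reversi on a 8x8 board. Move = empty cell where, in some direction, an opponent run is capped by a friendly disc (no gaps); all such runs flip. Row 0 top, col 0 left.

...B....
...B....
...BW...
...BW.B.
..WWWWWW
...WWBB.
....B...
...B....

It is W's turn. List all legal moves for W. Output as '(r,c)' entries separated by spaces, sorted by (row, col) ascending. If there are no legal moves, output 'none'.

Answer: (0,2) (1,2) (2,2) (2,5) (2,6) (2,7) (3,2) (5,7) (6,5) (6,6) (6,7) (7,4) (7,5)

Derivation:
(0,2): flips 1 -> legal
(0,4): no bracket -> illegal
(1,2): flips 1 -> legal
(1,4): no bracket -> illegal
(2,2): flips 2 -> legal
(2,5): flips 1 -> legal
(2,6): flips 1 -> legal
(2,7): flips 1 -> legal
(3,2): flips 1 -> legal
(3,5): no bracket -> illegal
(3,7): no bracket -> illegal
(5,7): flips 2 -> legal
(6,2): no bracket -> illegal
(6,3): no bracket -> illegal
(6,5): flips 2 -> legal
(6,6): flips 2 -> legal
(6,7): flips 1 -> legal
(7,2): no bracket -> illegal
(7,4): flips 1 -> legal
(7,5): flips 1 -> legal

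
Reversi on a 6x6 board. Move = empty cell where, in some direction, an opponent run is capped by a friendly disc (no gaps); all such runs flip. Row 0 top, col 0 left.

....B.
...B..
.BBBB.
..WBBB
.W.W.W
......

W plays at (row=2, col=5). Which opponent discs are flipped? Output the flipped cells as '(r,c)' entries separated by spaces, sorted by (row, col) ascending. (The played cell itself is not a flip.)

Answer: (3,4) (3,5)

Derivation:
Dir NW: first cell '.' (not opp) -> no flip
Dir N: first cell '.' (not opp) -> no flip
Dir NE: edge -> no flip
Dir W: opp run (2,4) (2,3) (2,2) (2,1), next='.' -> no flip
Dir E: edge -> no flip
Dir SW: opp run (3,4) capped by W -> flip
Dir S: opp run (3,5) capped by W -> flip
Dir SE: edge -> no flip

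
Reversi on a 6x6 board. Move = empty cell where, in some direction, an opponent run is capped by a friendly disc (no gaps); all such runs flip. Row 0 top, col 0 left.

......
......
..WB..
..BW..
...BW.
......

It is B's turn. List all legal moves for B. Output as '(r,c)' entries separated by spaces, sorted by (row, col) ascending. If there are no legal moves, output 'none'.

Answer: (1,2) (2,1) (3,4) (4,5)

Derivation:
(1,1): no bracket -> illegal
(1,2): flips 1 -> legal
(1,3): no bracket -> illegal
(2,1): flips 1 -> legal
(2,4): no bracket -> illegal
(3,1): no bracket -> illegal
(3,4): flips 1 -> legal
(3,5): no bracket -> illegal
(4,2): no bracket -> illegal
(4,5): flips 1 -> legal
(5,3): no bracket -> illegal
(5,4): no bracket -> illegal
(5,5): no bracket -> illegal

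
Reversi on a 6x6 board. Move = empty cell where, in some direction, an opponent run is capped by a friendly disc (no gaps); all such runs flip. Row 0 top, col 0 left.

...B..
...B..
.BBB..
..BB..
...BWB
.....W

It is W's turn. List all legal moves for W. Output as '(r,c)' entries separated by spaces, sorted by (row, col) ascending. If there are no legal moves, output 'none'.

(0,2): no bracket -> illegal
(0,4): no bracket -> illegal
(1,0): no bracket -> illegal
(1,1): flips 2 -> legal
(1,2): no bracket -> illegal
(1,4): no bracket -> illegal
(2,0): no bracket -> illegal
(2,4): no bracket -> illegal
(3,0): no bracket -> illegal
(3,1): no bracket -> illegal
(3,4): no bracket -> illegal
(3,5): flips 1 -> legal
(4,1): no bracket -> illegal
(4,2): flips 1 -> legal
(5,2): no bracket -> illegal
(5,3): no bracket -> illegal
(5,4): no bracket -> illegal

Answer: (1,1) (3,5) (4,2)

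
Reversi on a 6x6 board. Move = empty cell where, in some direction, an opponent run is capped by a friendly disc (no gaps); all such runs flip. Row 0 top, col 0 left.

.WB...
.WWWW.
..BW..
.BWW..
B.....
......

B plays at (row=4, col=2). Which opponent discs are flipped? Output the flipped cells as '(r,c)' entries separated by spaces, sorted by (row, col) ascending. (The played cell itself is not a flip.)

Dir NW: first cell 'B' (not opp) -> no flip
Dir N: opp run (3,2) capped by B -> flip
Dir NE: opp run (3,3), next='.' -> no flip
Dir W: first cell '.' (not opp) -> no flip
Dir E: first cell '.' (not opp) -> no flip
Dir SW: first cell '.' (not opp) -> no flip
Dir S: first cell '.' (not opp) -> no flip
Dir SE: first cell '.' (not opp) -> no flip

Answer: (3,2)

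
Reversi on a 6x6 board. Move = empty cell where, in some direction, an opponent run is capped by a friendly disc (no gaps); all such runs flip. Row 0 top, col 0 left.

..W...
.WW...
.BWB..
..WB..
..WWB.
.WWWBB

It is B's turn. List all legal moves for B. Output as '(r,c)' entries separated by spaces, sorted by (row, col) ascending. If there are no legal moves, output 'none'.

(0,0): flips 2 -> legal
(0,1): flips 2 -> legal
(0,3): flips 1 -> legal
(1,0): no bracket -> illegal
(1,3): no bracket -> illegal
(2,0): no bracket -> illegal
(3,1): flips 1 -> legal
(3,4): no bracket -> illegal
(4,0): no bracket -> illegal
(4,1): flips 3 -> legal
(5,0): flips 3 -> legal

Answer: (0,0) (0,1) (0,3) (3,1) (4,1) (5,0)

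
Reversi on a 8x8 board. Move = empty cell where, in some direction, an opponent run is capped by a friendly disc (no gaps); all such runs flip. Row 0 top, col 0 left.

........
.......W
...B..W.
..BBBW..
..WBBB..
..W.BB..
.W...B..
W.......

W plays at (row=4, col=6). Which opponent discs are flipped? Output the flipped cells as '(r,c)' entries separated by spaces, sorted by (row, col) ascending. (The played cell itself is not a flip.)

Answer: (4,3) (4,4) (4,5)

Derivation:
Dir NW: first cell 'W' (not opp) -> no flip
Dir N: first cell '.' (not opp) -> no flip
Dir NE: first cell '.' (not opp) -> no flip
Dir W: opp run (4,5) (4,4) (4,3) capped by W -> flip
Dir E: first cell '.' (not opp) -> no flip
Dir SW: opp run (5,5), next='.' -> no flip
Dir S: first cell '.' (not opp) -> no flip
Dir SE: first cell '.' (not opp) -> no flip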